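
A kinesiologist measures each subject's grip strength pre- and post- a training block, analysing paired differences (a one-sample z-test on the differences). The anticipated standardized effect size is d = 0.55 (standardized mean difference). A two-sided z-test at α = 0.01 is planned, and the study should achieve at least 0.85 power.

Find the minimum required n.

For power 0.85 need Φ(δ − z_{0.005}) = 0.85, so δ = z_{0.005} + z_{0.15} = 2.576 + 1.036 = 3.612.
(Ignoring the negligible lower-tail rejection probability gives the usual closed-form inversion.)
δ = d·√n ⇒ n = (δ/d)² = (3.612 / 0.55)² = 43.14.
Round up to the next whole unit.

n = 44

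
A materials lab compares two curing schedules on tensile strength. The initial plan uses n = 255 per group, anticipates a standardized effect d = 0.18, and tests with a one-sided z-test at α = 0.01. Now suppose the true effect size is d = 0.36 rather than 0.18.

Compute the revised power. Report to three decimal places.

With d = 0.36: δ = d·√(n/2) = 0.36 × √(255/2) = 4.0650. Critical value z_{0.01} = 2.326.
Revised power = P(Z > 2.326 − δ) = Φ(1.739) = 0.9589.

Power ≈ 0.959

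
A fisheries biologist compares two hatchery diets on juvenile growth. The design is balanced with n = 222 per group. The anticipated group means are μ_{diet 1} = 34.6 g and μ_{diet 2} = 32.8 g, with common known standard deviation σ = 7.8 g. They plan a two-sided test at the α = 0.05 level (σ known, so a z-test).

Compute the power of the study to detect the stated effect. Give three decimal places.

Standardized effect: d = |μ_{diet 1} − μ_{diet 2}| / σ = |34.6 − 32.8| / 7.8 = 0.2308
Noncentrality parameter: δ = d·√(n/2) = 0.2308 × √(222/2) = 2.4313
Critical value for a two-sided test at α = 0.05: z_{α/2} = 1.960.
Power = Φ(δ − 1.960) + Φ(−δ − 1.960) = Φ(0.471) + Φ(-4.391) = 0.6813 + 0.0000 = 0.6813.

Power ≈ 0.681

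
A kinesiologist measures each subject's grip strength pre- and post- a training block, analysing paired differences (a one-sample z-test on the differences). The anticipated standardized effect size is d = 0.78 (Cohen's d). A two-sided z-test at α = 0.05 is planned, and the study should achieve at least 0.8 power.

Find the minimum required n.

Set Φ(δ − 1.960) = 0.8; then δ − 1.960 = Φ⁻¹(0.8) = 0.842, giving δ = 2.802.
(The Φ(−δ − z_{α/2}) term is vanishingly small for δ > 0 and is dropped in the standard sample-size formula.)
δ = d·√n ⇒ n = (δ/d)² = (2.802 / 0.78)² = 12.90.
Round up to the next whole unit.

n = 13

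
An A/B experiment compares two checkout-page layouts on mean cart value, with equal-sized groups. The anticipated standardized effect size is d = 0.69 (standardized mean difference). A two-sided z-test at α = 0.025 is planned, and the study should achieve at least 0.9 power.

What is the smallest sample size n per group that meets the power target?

n = 53 per group

Set Φ(δ − 2.241) = 0.9; then δ − 2.241 = Φ⁻¹(0.9) = 1.282, giving δ = 3.523.
(For δ > 0 the lower-tail rejection region contributes negligibly to power, so the one-term inversion is standard.)
δ = d·√(n/2) ⇒ n = 2(δ/d)² = 2 × (3.523 / 0.69)² = 52.14.
Round up to the next whole unit.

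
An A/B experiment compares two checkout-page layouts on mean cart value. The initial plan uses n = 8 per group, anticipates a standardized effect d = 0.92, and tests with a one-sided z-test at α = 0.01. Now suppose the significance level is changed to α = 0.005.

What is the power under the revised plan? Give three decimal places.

Power ≈ 0.231

δ = d·√(n/2) = 0.92 × √(8/2) = 1.8400 (unchanged). New critical value: z_{0.005} = 2.576.
Revised power = Φ(δ − 2.576) = Φ(-0.736) = 0.2309.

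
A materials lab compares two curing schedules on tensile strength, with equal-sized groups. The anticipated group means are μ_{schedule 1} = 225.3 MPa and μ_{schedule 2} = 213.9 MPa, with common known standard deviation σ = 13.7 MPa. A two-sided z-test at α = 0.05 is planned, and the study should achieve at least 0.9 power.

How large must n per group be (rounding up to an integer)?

n = 31 per group

Standardized effect: d = |μ_{schedule 1} − μ_{schedule 2}| / σ = |225.3 − 213.9| / 13.7 = 0.8321
Set Φ(δ − 1.960) = 0.9; then δ − 1.960 = Φ⁻¹(0.9) = 1.282, giving δ = 3.242.
(Ignoring the negligible lower-tail rejection probability gives the usual closed-form inversion.)
δ = d·√(n/2) ⇒ n = 2(δ/d)² = 2 × (3.242 / 0.8321)² = 30.35.
Rounding up, n = 31 per group.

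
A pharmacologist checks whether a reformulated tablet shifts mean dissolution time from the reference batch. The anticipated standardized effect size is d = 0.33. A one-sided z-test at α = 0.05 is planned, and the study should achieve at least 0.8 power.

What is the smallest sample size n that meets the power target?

n = 57

For power 0.8 need Φ(δ − z_{0.05}) = 0.8, so δ = z_{0.05} + z_{0.20} = 1.645 + 0.842 = 2.486.
δ = d·√n ⇒ n = (δ/d)² = (2.486 / 0.33)² = 56.77.
Rounding up, n = 57.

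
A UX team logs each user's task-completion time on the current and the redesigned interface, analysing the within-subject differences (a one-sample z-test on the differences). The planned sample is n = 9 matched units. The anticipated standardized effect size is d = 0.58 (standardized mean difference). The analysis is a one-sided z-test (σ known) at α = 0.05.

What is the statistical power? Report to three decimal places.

Power ≈ 0.538

Noncentrality parameter: δ = d·√n = 0.58 × √9 = 1.7400
Critical value for a one-sided test at α = 0.05: z_α = 1.645.
Power = P(Z > 1.645 − δ) = Φ(0.095) = 0.5379.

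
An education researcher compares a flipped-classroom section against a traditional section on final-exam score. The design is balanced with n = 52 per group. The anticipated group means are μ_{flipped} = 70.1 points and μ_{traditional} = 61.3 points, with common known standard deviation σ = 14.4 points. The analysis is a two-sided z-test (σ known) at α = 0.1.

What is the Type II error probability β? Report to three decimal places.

β ≈ 0.071

Standardized effect: d = |μ_{flipped} − μ_{traditional}| / σ = |70.1 − 61.3| / 14.4 = 0.6111
Noncentrality parameter: δ = d·√(n/2) = 0.6111 × √(52/2) = 3.1161
Critical value for a two-sided test at α = 0.1: z_{α/2} = 1.645.
Power = Φ(δ − 1.645) + Φ(−δ − 1.645) = Φ(1.471) + Φ(-4.761) = 0.9294 + 0.0000 = 0.9294.
Type II error: β = 1 − power = 1 − 0.9294 = 0.0706.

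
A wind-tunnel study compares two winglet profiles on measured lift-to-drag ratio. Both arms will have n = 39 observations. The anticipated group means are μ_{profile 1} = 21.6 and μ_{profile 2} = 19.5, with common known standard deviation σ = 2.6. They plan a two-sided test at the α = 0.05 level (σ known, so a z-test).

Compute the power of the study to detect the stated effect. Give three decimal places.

Standardized effect: d = |μ_{profile 1} − μ_{profile 2}| / σ = |21.6 − 19.5| / 2.6 = 0.8077
Noncentrality parameter: δ = d·√(n/2) = 0.8077 × √(39/2) = 3.5667
Critical value for a two-sided test at α = 0.05: z_{α/2} = 1.960.
Power = Φ(δ − 1.960) + Φ(−δ − 1.960) = Φ(1.607) + Φ(-5.527) = 0.9459 + 0.0000 = 0.9459.

Power ≈ 0.946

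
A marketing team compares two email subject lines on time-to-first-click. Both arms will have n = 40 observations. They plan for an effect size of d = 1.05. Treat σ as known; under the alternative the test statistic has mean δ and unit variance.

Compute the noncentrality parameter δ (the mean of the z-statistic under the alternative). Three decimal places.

δ = d·√(n/2) = 1.05 × √(40/2) = 4.6957

δ ≈ 4.696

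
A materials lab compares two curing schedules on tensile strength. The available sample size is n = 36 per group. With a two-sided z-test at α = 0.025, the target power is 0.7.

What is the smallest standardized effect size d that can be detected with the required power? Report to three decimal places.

Required noncentrality: δ = z_{0.0125} + z_{0.30} = 2.241 + 0.524 = 2.766.
(Lower-tail contribution to power is negligible for δ > 0.)
δ = d·√(n/2) ⇒ d = δ/√(n/2) = 2.766/√(36/2) = 0.6519.

d ≈ 0.652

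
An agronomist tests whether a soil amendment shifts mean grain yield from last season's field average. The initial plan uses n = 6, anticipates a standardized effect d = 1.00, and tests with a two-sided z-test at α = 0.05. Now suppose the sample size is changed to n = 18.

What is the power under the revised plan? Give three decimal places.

With n = 18: δ = d·√n = 1.00 × √18 = 4.2426. Critical value z_{0.025} = 1.960.
Revised power = Φ(δ − 1.960) + Φ(−δ − 1.960) = Φ(2.283) + Φ(-6.203) = 0.9888 + 0.0000 = 0.9888.

Power ≈ 0.989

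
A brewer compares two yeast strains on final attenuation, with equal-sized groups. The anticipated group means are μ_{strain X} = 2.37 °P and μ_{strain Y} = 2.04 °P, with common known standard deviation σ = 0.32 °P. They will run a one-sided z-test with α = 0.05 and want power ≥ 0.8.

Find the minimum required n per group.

n = 12 per group

Standardized effect: d = |μ_{strain X} − μ_{strain Y}| / σ = |2.37 − 2.04| / 0.32 = 1.0312
For power 0.8 need Φ(δ − z_{0.05}) = 0.8, so δ = z_{0.05} + z_{0.20} = 1.645 + 0.842 = 2.486.
δ = d·√(n/2) ⇒ n = 2(δ/d)² = 2 × (2.486 / 1.0312)² = 11.63.
Round up to the next whole unit.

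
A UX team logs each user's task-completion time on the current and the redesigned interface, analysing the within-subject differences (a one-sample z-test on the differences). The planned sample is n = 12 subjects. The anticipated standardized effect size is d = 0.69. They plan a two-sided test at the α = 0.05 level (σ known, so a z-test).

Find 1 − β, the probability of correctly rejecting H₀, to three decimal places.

Power ≈ 0.667

Noncentrality parameter: δ = d·√n = 0.69 × √12 = 2.3902
Two-sided α = 0.05 → critical value z_{0.025} = 1.960.
Power = Φ(δ − 1.960) + Φ(−δ − 1.960) = Φ(0.430) + Φ(-4.350) = 0.6665 + 0.0000 = 0.6665.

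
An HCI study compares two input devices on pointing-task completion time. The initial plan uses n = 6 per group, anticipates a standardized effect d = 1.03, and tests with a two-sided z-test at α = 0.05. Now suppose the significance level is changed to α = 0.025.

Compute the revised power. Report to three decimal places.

Power ≈ 0.324

δ = d·√(n/2) = 1.03 × √(6/2) = 1.7840 (unchanged). New critical value: z_{0.0125} = 2.241.
Revised power = Φ(δ − 2.241) + Φ(−δ − 2.241) = Φ(-0.457) + Φ(-4.025) = 0.3237 + 0.0000 = 0.3237.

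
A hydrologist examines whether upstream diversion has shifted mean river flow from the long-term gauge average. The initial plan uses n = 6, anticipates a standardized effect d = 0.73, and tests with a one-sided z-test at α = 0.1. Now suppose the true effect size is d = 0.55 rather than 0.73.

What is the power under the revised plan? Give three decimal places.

Power ≈ 0.526

With d = 0.55: δ = d·√n = 0.55 × √6 = 1.3472. Critical value z_{0.1} = 1.282.
Revised power = Φ(δ − 1.282) = Φ(0.066) = 0.5262.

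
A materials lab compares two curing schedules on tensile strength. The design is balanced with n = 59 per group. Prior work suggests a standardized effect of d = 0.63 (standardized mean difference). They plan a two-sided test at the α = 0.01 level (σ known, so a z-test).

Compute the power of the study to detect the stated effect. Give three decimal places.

Noncentrality parameter: δ = d·√(n/2) = 0.63 × √(59/2) = 3.4218
Critical value for a two-sided test at α = 0.01: z_{α/2} = 2.576.
Power = Φ(δ − 2.576) + Φ(−δ − 2.576) = Φ(0.846) + Φ(-5.998) = 0.8012 + 0.0000 = 0.8012.

Power ≈ 0.801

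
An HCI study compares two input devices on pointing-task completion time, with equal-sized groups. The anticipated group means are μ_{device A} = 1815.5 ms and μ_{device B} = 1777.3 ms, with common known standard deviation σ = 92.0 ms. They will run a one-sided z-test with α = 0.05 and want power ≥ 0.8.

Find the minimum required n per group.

Standardized effect: d = |μ_{device A} − μ_{device B}| / σ = |1815.5 − 1777.3| / 92.0 = 0.4152
Set Φ(δ − 1.645) = 0.8; then δ − 1.645 = Φ⁻¹(0.8) = 0.842, giving δ = 2.486.
δ = d·√(n/2) ⇒ n = 2(δ/d)² = 2 × (2.486 / 0.4152)² = 71.72.
Rounding up, n = 72 per group.

n = 72 per group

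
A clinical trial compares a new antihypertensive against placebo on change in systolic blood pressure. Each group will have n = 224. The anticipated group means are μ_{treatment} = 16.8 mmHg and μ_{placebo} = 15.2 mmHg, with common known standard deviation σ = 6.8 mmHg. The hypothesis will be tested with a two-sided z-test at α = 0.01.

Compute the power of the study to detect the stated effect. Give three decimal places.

Power ≈ 0.466

Standardized effect: d = |μ_{treatment} − μ_{placebo}| / σ = |16.8 − 15.2| / 6.8 = 0.2353
Noncentrality parameter: δ = d·√(n/2) = 0.2353 × √(224/2) = 2.4901
Critical value for a two-sided test at α = 0.01: z_{α/2} = 2.576.
Power = Φ(δ − 2.576) + Φ(−δ − 2.576) = Φ(-0.086) + Φ(-5.066) = 0.4658 + 0.0000 = 0.4658.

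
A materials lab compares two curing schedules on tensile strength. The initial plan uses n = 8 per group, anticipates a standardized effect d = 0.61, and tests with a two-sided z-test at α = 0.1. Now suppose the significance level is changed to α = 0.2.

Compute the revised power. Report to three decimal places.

Power ≈ 0.482

δ = d·√(n/2) = 0.61 × √(8/2) = 1.2200 (unchanged). New critical value: z_{0.1} = 1.282.
Revised power = Φ(δ − 1.282) + Φ(−δ − 1.282) = Φ(-0.062) + Φ(-2.502) = 0.4755 + 0.0062 = 0.4816.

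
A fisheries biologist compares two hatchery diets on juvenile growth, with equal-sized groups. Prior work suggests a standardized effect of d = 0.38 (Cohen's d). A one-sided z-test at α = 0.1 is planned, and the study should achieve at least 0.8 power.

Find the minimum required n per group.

For power 0.8 need Φ(δ − z_{0.1}) = 0.8, so δ = z_{0.1} + z_{0.20} = 1.282 + 0.842 = 2.123.
δ = d·√(n/2) ⇒ n = 2(δ/d)² = 2 × (2.123 / 0.38)² = 62.44.
Rounding up, n = 63 per group.

n = 63 per group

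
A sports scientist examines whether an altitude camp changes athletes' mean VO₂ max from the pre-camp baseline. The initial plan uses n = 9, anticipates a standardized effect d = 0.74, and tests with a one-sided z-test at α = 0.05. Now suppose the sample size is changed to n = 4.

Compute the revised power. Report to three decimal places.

With n = 4: δ = d·√n = 0.74 × √4 = 1.4800. Critical value z_{0.05} = 1.645.
Revised power = Φ(δ − 1.645) = Φ(-0.165) = 0.4345.

Power ≈ 0.435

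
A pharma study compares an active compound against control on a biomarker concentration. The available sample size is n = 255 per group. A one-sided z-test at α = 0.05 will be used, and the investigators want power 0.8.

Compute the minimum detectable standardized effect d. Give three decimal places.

Need Φ(δ − 1.645) = 0.8, so δ = 1.645 + 0.842 = 2.486.
δ = d·√(n/2) ⇒ d = δ/√(n/2) = 2.486/√(255/2) = 0.2202.

d ≈ 0.220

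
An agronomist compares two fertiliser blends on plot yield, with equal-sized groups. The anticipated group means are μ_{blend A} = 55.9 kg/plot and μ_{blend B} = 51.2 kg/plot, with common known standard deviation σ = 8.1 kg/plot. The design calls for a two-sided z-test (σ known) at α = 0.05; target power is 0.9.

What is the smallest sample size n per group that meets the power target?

Standardized effect: d = |μ_{blend A} − μ_{blend B}| / σ = |55.9 − 51.2| / 8.1 = 0.5802
For power 0.9 need Φ(δ − z_{0.025}) = 0.9, so δ = z_{0.025} + z_{0.10} = 1.960 + 1.282 = 3.242.
(The Φ(−δ − z_{α/2}) term is vanishingly small for δ > 0 and is dropped in the standard sample-size formula.)
δ = d·√(n/2) ⇒ n = 2(δ/d)² = 2 × (3.242 / 0.5802)² = 62.42.
Round up to the next whole unit.

n = 63 per group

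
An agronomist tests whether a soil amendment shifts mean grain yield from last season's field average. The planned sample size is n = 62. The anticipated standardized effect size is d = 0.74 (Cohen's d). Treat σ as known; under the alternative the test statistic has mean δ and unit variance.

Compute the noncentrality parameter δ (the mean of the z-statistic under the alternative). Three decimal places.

δ ≈ 5.827

δ = d·√n = 0.74 × √62 = 5.8268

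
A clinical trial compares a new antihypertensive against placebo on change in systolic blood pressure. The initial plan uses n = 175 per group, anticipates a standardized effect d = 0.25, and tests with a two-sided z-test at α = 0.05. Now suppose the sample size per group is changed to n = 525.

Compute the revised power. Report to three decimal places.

Power ≈ 0.982

With n = 525 per group: δ = d·√(n/2) = 0.25 × √(525/2) = 4.0505. Critical value z_{0.025} = 1.960.
Revised power = Φ(δ − 1.960) + Φ(−δ − 1.960) = Φ(2.090) + Φ(-6.010) = 0.9817 + 0.0000 = 0.9817.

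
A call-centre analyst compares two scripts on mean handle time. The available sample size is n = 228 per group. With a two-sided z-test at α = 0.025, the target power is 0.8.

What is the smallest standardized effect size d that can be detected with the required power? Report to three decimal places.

Need Φ(δ − 2.241) = 0.8, so δ = 2.241 + 0.842 = 3.083.
(The second rejection-region term Φ(−δ − z_{α/2}) is negligible and dropped.)
δ = d·√(n/2) ⇒ d = δ/√(n/2) = 3.083/√(228/2) = 0.2888.

d ≈ 0.289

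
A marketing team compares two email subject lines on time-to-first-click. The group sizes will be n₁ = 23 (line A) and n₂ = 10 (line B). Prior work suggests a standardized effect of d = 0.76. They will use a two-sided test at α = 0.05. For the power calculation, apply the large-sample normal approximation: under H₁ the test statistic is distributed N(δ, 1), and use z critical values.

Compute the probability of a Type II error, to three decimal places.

Noncentrality parameter: δ = d / √(1/n₁ + 1/n₂) = 0.76 / √(1/23 + 1/10) = 2.0064
Two-sided α = 0.05 → critical value z_{0.025} = 1.960.
Power = Φ(δ − 1.960) + Φ(−δ − 1.960) = Φ(0.046) + Φ(-3.966) = 0.5185 + 0.0000 = 0.5186.
Type II error: β = 1 − power = 1 − 0.5186 = 0.4814.

β ≈ 0.481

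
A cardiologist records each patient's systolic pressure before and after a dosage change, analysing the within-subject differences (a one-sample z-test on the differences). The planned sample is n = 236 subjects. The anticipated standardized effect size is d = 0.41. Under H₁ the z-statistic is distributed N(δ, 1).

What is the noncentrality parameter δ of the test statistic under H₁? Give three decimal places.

δ = d·√n = 0.41 × √236 = 6.2985

δ ≈ 6.299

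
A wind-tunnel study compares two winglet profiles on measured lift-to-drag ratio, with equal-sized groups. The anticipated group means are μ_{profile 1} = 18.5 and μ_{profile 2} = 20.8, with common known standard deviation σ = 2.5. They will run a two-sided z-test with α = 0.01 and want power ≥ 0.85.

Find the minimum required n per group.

Standardized effect: d = |μ_{profile 1} − μ_{profile 2}| / σ = |18.5 − 20.8| / 2.5 = 0.9200
For power 0.85 need Φ(δ − z_{0.005}) = 0.85, so δ = z_{0.005} + z_{0.15} = 2.576 + 1.036 = 3.612.
(The Φ(−δ − z_{α/2}) term is vanishingly small for δ > 0 and is dropped in the standard sample-size formula.)
δ = d·√(n/2) ⇒ n = 2(δ/d)² = 2 × (3.612 / 0.9200)² = 30.83.
Rounding up, n = 31 per group.

n = 31 per group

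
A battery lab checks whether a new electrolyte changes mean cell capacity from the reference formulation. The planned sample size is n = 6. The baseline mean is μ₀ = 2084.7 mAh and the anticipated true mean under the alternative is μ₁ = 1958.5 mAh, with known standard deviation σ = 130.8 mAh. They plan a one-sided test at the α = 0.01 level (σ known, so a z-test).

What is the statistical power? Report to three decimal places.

Standardized effect: d = |μ₁ − μ₀| / σ = |1958.5 − 2084.7| / 130.8 = 0.9648
Noncentrality parameter: λ = d·√n = 0.9648 × √6 = 2.3633
One-sided α = 0.01 → critical value z_{0.01} = 2.326.
Power = Φ(λ − 2.326) = Φ(0.037) = 0.5148.

Power ≈ 0.515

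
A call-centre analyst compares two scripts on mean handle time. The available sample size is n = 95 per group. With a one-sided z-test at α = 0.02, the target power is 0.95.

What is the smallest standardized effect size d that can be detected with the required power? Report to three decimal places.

Need Φ(δ − 2.054) = 0.95, so δ = 2.054 + 1.645 = 3.699.
δ = d·√(n/2) ⇒ d = δ/√(n/2) = 3.699/√(95/2) = 0.5366.

d ≈ 0.537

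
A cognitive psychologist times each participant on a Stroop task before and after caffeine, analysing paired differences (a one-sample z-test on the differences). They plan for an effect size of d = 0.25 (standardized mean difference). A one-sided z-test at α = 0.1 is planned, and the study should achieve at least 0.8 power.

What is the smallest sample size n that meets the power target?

n = 73

Set Φ(δ − 1.282) = 0.8; then δ − 1.282 = Φ⁻¹(0.8) = 0.842, giving δ = 2.123.
δ = d·√n ⇒ n = (δ/d)² = (2.123 / 0.25)² = 72.13.
Rounding up, n = 73.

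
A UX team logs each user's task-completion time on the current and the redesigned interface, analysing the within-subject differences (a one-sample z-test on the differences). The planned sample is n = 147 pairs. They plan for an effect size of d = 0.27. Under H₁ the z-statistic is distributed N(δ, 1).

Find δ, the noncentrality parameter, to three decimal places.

The noncentrality parameter scales effect size by the design's sample-size factor: δ = d·√n = 0.27 × √147 = 3.2736

δ ≈ 3.274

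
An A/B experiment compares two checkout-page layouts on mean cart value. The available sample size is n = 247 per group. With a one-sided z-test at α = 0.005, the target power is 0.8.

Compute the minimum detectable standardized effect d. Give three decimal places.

Need Φ(δ − 2.576) = 0.8, so δ = 2.576 + 0.842 = 3.417.
δ = d·√(n/2) ⇒ d = δ/√(n/2) = 3.417/√(247/2) = 0.3075.

d ≈ 0.308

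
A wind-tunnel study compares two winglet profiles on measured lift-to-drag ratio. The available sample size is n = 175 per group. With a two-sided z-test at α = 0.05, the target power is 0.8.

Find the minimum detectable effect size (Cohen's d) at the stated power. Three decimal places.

Required noncentrality: δ = z_{0.025} + z_{0.20} = 1.960 + 0.842 = 2.802.
(Lower-tail contribution to power is negligible for δ > 0.)
δ = d·√(n/2) ⇒ d = δ/√(n/2) = 2.802/√(175/2) = 0.2995.

d ≈ 0.300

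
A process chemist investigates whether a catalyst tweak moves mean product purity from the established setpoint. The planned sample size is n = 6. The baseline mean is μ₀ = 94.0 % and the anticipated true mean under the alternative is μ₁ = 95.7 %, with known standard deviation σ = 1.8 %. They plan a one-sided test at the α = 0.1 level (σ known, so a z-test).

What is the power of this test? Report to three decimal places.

Standardized effect: d = |μ₁ − μ₀| / σ = |95.7 − 94.0| / 1.8 = 0.9444
Noncentrality parameter: δ = d·√n = 0.9444 × √6 = 2.3134
One-sided α = 0.1 → critical value z_{0.1} = 1.282.
Power = P(Z > 1.282 − δ) = Φ(1.032) = 0.8489.

Power ≈ 0.849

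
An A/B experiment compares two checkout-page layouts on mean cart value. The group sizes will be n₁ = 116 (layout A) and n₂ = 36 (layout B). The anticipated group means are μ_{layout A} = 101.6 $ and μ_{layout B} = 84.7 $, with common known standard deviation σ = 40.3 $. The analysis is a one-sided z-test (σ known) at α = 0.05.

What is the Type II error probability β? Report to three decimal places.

β ≈ 0.290

Standardized effect: d = |μ_{layout A} − μ_{layout B}| / σ = |101.6 − 84.7| / 40.3 = 0.4194
Noncentrality parameter: δ = d / √(1/n₁ + 1/n₂) = 0.4194 / √(1/116 + 1/36) = 2.1981
Critical value for a one-sided test at α = 0.05: z_α = 1.645.
Power = P(Z > 1.645 − δ) = Φ(0.553) = 0.7099.
Type II error: β = 1 − power = 1 − 0.7099 = 0.2901.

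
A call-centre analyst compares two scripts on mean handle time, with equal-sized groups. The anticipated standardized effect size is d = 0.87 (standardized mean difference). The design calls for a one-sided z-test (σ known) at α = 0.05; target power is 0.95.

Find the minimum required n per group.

Set Φ(δ − 1.645) = 0.95; then δ − 1.645 = Φ⁻¹(0.95) = 1.645, giving δ = 3.290.
δ = d·√(n/2) ⇒ n = 2(δ/d)² = 2 × (3.290 / 0.87)² = 28.60.
Rounding up, n = 29 per group.

n = 29 per group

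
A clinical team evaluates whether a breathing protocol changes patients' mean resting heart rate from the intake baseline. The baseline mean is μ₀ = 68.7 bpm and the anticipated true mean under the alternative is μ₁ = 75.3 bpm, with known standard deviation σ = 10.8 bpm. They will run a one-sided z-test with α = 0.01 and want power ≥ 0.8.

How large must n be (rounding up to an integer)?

Standardized effect: d = |μ₁ − μ₀| / σ = |75.3 − 68.7| / 10.8 = 0.6111
Set Φ(δ − 2.326) = 0.8; then δ − 2.326 = Φ⁻¹(0.8) = 0.842, giving δ = 3.168.
δ = d·√n ⇒ n = (δ/d)² = (3.168 / 0.6111)² = 26.87.
Round up to the next whole unit.

n = 27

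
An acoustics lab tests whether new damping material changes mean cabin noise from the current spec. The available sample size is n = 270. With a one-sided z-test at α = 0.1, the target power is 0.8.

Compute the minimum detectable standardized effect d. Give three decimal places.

Required noncentrality: δ = z_{0.1} + z_{0.20} = 1.282 + 0.842 = 2.123.
δ = d·√n ⇒ d = δ/√n = 2.123/√270 = 0.1292.

d ≈ 0.129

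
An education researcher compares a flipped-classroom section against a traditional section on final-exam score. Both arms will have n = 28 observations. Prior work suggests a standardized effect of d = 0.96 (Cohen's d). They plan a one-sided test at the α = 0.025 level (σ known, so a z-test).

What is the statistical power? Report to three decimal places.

Noncentrality parameter: δ = d·√(n/2) = 0.96 × √(28/2) = 3.5920
One-sided α = 0.025 → critical value z_{0.025} = 1.960.
Power = Φ(δ − 1.960) = Φ(1.632) = 0.9487.

Power ≈ 0.949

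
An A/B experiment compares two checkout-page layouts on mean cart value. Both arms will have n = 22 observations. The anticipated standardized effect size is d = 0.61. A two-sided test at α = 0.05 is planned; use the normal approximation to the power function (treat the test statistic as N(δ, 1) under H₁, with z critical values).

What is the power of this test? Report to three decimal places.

Power ≈ 0.525

Noncentrality parameter: δ = d·√(n/2) = 0.61 × √(22/2) = 2.0231
Critical value for a two-sided test at α = 0.05: z_{α/2} = 1.960.
Power = Φ(δ − 1.960) + Φ(−δ − 1.960) = Φ(0.063) + Φ(-3.983) = 0.5252 + 0.0000 = 0.5252.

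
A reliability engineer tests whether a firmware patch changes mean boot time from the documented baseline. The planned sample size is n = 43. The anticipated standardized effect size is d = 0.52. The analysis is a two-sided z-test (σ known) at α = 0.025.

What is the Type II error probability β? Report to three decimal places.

Noncentrality parameter: δ = d·√n = 0.52 × √43 = 3.4099
Two-sided α = 0.025 → critical value z_{0.0125} = 2.241.
Power = Φ(δ − 2.241) + Φ(−δ − 2.241) = Φ(1.168) + Φ(-5.651) = 0.8787 + 0.0000 = 0.8787.
Type II error: β = 1 − power = 1 − 0.8787 = 0.1213.

β ≈ 0.121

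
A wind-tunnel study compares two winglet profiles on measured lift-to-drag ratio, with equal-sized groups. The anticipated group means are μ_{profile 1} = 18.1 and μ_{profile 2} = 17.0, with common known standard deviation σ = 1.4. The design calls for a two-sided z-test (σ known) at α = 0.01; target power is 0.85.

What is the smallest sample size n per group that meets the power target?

Standardized effect: d = |μ_{profile 1} − μ_{profile 2}| / σ = |18.1 − 17.0| / 1.4 = 0.7857
Set Φ(δ − 2.576) = 0.85; then δ − 2.576 = Φ⁻¹(0.85) = 1.036, giving δ = 3.612.
(The Φ(−δ − z_{α/2}) term is vanishingly small for δ > 0 and is dropped in the standard sample-size formula.)
δ = d·√(n/2) ⇒ n = 2(δ/d)² = 2 × (3.612 / 0.7857)² = 42.27.
Round up to the next whole unit.

n = 43 per group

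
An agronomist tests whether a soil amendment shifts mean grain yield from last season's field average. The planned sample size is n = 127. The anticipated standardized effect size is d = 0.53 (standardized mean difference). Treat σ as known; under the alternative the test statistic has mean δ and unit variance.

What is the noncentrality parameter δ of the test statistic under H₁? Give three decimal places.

δ ≈ 5.973

The noncentrality parameter scales effect size by the design's sample-size factor: δ = d·√n = 0.53 × √127 = 5.9728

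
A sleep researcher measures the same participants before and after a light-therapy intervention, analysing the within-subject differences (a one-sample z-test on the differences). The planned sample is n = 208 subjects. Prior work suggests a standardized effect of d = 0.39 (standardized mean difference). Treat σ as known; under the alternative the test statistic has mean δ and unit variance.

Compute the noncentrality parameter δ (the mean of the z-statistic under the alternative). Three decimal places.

δ ≈ 5.625

The noncentrality parameter scales effect size by the design's sample-size factor: δ = d·√n = 0.39 × √208 = 5.6247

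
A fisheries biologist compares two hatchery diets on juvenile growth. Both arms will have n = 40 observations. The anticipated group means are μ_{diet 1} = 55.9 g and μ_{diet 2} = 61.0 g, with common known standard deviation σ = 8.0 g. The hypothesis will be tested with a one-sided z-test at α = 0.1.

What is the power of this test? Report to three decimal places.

Standardized effect: d = |μ_{diet 1} − μ_{diet 2}| / σ = |55.9 − 61.0| / 8.0 = 0.6375
Noncentrality parameter: δ = d·√(n/2) = 0.6375 × √(40/2) = 2.8510
One-sided α = 0.1 → critical value z_{0.1} = 1.282.
Power = Φ(δ − 1.282) = Φ(1.569) = 0.9417.

Power ≈ 0.942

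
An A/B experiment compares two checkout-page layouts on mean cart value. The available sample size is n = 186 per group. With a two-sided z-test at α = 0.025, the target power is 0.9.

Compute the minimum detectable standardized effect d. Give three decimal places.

d ≈ 0.365

Required noncentrality: δ = z_{0.0125} + z_{0.10} = 2.241 + 1.282 = 3.523.
(The second rejection-region term Φ(−δ − z_{α/2}) is negligible and dropped.)
δ = d·√(n/2) ⇒ d = δ/√(n/2) = 3.523/√(186/2) = 0.3653.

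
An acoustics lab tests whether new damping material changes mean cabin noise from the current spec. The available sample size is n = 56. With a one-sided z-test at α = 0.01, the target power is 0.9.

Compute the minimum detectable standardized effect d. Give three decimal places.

d ≈ 0.482

Required noncentrality: δ = z_{0.01} + z_{0.10} = 2.326 + 1.282 = 3.608.
δ = d·√n ⇒ d = δ/√n = 3.608/√56 = 0.4821.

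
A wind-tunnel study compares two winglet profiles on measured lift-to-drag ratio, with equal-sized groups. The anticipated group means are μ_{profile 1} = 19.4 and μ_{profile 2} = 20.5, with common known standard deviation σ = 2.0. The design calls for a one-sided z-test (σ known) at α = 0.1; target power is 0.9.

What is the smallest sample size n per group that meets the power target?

n = 44 per group

Standardized effect: d = |μ_{profile 1} − μ_{profile 2}| / σ = |19.4 − 20.5| / 2.0 = 0.5500
For power 0.9 need Φ(δ − z_{0.1}) = 0.9, so δ = z_{0.1} + z_{0.10} = 1.282 + 1.282 = 2.563.
δ = d·√(n/2) ⇒ n = 2(δ/d)² = 2 × (2.563 / 0.5500)² = 43.43.
Round up to the next whole unit.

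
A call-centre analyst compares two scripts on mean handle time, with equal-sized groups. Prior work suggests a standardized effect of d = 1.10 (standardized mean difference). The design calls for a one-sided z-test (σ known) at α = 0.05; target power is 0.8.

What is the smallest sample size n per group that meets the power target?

n = 11 per group

For power 0.8 need Φ(δ − z_{0.05}) = 0.8, so δ = z_{0.05} + z_{0.20} = 1.645 + 0.842 = 2.486.
δ = d·√(n/2) ⇒ n = 2(δ/d)² = 2 × (2.486 / 1.10)² = 10.22.
Round up to the next whole unit.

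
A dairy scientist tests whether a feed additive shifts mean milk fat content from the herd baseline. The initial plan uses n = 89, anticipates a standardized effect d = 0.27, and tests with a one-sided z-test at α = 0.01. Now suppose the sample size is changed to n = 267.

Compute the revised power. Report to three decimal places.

With n = 267: δ = d·√n = 0.27 × √267 = 4.4118. Critical value z_{0.01} = 2.326.
Revised power = P(Z > 2.326 − δ) = Φ(2.085) = 0.9815.

Power ≈ 0.981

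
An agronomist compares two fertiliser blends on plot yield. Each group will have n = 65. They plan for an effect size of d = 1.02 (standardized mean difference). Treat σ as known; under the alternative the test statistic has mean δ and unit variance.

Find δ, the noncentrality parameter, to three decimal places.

δ = d·√(n/2) = 1.02 × √(65/2) = 5.8149

δ ≈ 5.815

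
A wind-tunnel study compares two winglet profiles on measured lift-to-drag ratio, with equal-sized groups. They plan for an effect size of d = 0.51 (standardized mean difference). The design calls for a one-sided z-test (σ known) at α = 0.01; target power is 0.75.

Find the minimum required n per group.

n = 70 per group

For power 0.75 need Φ(δ − z_{0.01}) = 0.75, so δ = z_{0.01} + z_{0.25} = 2.326 + 0.674 = 3.001.
δ = d·√(n/2) ⇒ n = 2(δ/d)² = 2 × (3.001 / 0.51)² = 69.24.
Rounding up, n = 70 per group.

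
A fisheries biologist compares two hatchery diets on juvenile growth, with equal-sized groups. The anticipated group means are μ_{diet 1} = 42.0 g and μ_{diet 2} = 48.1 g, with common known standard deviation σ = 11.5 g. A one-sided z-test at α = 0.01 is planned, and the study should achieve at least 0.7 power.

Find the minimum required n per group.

n = 58 per group

Standardized effect: d = |μ_{diet 1} − μ_{diet 2}| / σ = |42.0 − 48.1| / 11.5 = 0.5304
Set Φ(δ − 2.326) = 0.7; then δ − 2.326 = Φ⁻¹(0.7) = 0.524, giving δ = 2.851.
δ = d·√(n/2) ⇒ n = 2(δ/d)² = 2 × (2.851 / 0.5304)² = 57.77.
Rounding up, n = 58 per group.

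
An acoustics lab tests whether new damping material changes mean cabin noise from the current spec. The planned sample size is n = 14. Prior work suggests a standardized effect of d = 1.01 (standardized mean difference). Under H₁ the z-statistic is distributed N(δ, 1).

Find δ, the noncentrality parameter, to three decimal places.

δ ≈ 3.779

δ = d·√n = 1.01 × √14 = 3.7791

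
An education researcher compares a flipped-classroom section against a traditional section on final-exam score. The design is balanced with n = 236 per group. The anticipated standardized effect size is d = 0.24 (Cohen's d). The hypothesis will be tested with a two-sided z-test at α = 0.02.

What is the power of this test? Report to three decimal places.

Noncentrality parameter: δ = d·√(n/2) = 0.24 × √(236/2) = 2.6071
Two-sided α = 0.02 → critical value z_{0.01} = 2.326.
Power = Φ(δ − 2.326) + Φ(−δ − 2.326) = Φ(0.281) + Φ(-4.933) = 0.6105 + 0.0000 = 0.6105.

Power ≈ 0.611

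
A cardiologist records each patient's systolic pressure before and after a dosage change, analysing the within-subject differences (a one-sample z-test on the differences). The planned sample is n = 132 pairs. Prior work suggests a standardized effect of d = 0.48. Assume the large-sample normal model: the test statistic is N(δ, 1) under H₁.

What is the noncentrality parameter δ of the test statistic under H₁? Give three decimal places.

δ ≈ 5.515

The noncentrality parameter scales effect size by the design's sample-size factor: δ = d·√n = 0.48 × √132 = 5.5148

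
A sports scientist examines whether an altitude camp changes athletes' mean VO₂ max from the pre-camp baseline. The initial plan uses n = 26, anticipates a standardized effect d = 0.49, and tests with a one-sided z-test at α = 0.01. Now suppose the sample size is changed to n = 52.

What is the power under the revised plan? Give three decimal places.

Power ≈ 0.886

With n = 52: δ = d·√n = 0.49 × √52 = 3.5334. Critical value z_{0.01} = 2.326.
Revised power = Φ(δ − 2.326) = Φ(1.207) = 0.8863.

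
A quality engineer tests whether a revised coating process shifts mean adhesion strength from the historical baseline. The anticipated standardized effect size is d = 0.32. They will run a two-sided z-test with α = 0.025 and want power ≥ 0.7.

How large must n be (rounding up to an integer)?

n = 75

For power 0.7 need Φ(δ − z_{0.0125}) = 0.7, so δ = z_{0.0125} + z_{0.30} = 2.241 + 0.524 = 2.766.
(For δ > 0 the lower-tail rejection region contributes negligibly to power, so the one-term inversion is standard.)
δ = d·√n ⇒ n = (δ/d)² = (2.766 / 0.32)² = 74.70.
Round up to the next whole unit.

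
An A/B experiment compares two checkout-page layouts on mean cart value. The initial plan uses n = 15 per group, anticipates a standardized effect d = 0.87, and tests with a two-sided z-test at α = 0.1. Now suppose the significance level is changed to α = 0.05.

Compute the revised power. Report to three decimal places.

δ = d·√(n/2) = 0.87 × √(15/2) = 2.3826 (unchanged). New critical value: z_{0.025} = 1.960.
Revised power = Φ(δ − 1.960) + Φ(−δ − 1.960) = Φ(0.423) + Φ(-4.343) = 0.6637 + 0.0000 = 0.6637.

Power ≈ 0.664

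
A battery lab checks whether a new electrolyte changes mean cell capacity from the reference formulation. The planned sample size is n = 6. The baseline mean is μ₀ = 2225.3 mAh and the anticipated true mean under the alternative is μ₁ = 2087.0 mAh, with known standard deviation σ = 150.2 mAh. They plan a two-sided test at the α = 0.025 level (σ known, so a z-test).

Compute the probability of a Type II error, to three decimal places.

β ≈ 0.494

Standardized effect: d = |μ₁ − μ₀| / σ = |2087.0 − 2225.3| / 150.2 = 0.9208
Noncentrality parameter: δ = d·√n = 0.9208 × √6 = 2.2554
Two-sided α = 0.025 → critical value z_{0.0125} = 2.241.
Power = Φ(δ − 2.241) + Φ(−δ − 2.241) = Φ(0.014) + Φ(-4.497) = 0.5056 + 0.0000 = 0.5056.
Type II error: β = 1 − power = 1 − 0.5056 = 0.4944.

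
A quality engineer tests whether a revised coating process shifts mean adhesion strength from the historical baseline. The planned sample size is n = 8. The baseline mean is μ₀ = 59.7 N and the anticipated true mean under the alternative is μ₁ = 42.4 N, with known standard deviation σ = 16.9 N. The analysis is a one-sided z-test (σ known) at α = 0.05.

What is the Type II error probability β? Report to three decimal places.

Standardized effect: d = |μ₁ − μ₀| / σ = |42.4 − 59.7| / 16.9 = 1.0237
Noncentrality parameter: δ = d·√n = 1.0237 × √8 = 2.8954
Critical value for a one-sided test at α = 0.05: z_α = 1.645.
Power = P(Z > 1.645 − δ) = Φ(1.251) = 0.8944.
Type II error: β = 1 − power = 1 − 0.8944 = 0.1056.

β ≈ 0.106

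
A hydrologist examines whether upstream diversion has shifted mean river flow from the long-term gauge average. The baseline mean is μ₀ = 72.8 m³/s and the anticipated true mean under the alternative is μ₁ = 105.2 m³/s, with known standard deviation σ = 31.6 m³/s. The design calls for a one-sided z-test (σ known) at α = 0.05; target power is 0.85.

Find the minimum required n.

n = 7

Standardized effect: d = |μ₁ − μ₀| / σ = |105.2 − 72.8| / 31.6 = 1.0253
Set Φ(δ − 1.645) = 0.85; then δ − 1.645 = Φ⁻¹(0.85) = 1.036, giving δ = 2.681.
δ = d·√n ⇒ n = (δ/d)² = (2.681 / 1.0253)² = 6.84.
Rounding up, n = 7.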